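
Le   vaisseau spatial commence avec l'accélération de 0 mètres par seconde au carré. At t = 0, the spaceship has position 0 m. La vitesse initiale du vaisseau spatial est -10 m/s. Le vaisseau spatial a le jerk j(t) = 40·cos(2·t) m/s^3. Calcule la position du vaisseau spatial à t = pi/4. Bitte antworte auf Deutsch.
Wir müssen unsere Gleichung für den Ruck j(t) = 40·cos(2·t) 3-mal integrieren. Die Stammfunktion von dem Ruck ist die Beschleunigung. Mit a(0) = 0 erhalten wir a(t) = 20·sin(2·t). Durch Integration von der Beschleunigung und Verwendung der Anfangsbedingung v(0) = -10, erhalten wir v(t) = -10·cos(2·t). Durch Integration von der Geschwindigkeit und Verwendung der Anfangsbedingung x(0) = 0, erhalten wir x(t) = -5·sin(2·t). Wir haben die Position x(t) = -5·sin(2·t). Durch Einsetzen von t = pi/4: x(pi/4) = -5.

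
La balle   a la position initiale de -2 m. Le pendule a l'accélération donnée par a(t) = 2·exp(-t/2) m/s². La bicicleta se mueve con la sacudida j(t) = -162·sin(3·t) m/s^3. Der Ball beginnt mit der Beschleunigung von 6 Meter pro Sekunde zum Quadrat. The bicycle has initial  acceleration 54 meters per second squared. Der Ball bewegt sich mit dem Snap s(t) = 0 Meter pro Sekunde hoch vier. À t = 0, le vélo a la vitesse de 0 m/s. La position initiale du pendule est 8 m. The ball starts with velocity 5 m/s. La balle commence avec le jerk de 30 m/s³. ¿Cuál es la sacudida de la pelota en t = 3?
Debemos encontrar la antiderivada de nuestra ecuación del snap s(t) = 0 1 vez. Integrando el snap y usando la condición inicial j(0) = 30, obtenemos j(t) = 30. De la ecuación de la sacudida j(t) = 30, sustituimos t = 3 para obtener j = 30.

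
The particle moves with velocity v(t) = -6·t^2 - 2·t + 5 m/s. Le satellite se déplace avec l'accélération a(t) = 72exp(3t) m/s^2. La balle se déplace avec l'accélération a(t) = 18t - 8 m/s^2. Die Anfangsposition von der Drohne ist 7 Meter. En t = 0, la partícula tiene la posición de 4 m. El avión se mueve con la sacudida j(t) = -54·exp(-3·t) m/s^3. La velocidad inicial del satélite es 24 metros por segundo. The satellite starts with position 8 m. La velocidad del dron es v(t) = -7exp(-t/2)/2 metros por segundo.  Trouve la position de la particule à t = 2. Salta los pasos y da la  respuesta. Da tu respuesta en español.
La respuesta es -6.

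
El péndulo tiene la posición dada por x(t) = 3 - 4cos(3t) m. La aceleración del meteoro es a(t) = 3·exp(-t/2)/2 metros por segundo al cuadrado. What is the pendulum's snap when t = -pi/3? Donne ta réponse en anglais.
We must differentiate our position equation x(t) = 3 - 4·cos(3·t) 4 times. Differentiating position, we get velocity: v(t) = 12·sin(3·t). Differentiating velocity, we get acceleration: a(t) = 36·cos(3·t). Taking d/dt of a(t), we find j(t) = -108·sin(3·t). The derivative of jerk gives snap: s(t) = -324·cos(3·t). From the given snap equation s(t) = -324·cos(3·t), we substitute t = -pi/3 to get s = 324.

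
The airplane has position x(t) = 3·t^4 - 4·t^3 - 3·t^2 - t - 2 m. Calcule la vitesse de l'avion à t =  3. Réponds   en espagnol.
Partiendo de la posición x(t) = 3·t^4 - 4·t^3 - 3·t^2 - t - 2, tomamos 1 derivada. Derivando la posición, obtenemos la velocidad: v(t) = 12·t^3 - 12·t^2 - 6·t - 1. Usando v(t) = 12·t^3 - 12·t^2 - 6·t - 1 y sustituyendo t = 3, encontramos v = 197.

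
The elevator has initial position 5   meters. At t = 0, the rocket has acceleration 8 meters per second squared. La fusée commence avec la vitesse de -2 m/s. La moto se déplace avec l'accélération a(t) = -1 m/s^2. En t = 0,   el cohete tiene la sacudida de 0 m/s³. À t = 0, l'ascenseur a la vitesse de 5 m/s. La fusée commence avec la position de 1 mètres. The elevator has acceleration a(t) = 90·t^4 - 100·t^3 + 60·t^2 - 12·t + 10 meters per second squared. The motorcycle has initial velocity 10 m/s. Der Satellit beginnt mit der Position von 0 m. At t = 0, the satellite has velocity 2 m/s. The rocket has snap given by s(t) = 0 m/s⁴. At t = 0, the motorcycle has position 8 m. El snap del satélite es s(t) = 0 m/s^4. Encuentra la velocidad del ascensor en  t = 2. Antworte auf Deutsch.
Um dies zu lösen, müssen wir 1 Integral unserer Gleichung für die Beschleunigung a(t) = 90·t^4 - 100·t^3 + 60·t^2 - 12·t + 10 finden. Die Stammfunktion von der Beschleunigung, mit v(0) = 5, ergibt die Geschwindigkeit: v(t) = 18·t^5 - 25·t^4 + 20·t^3 - 6·t^2 + 10·t + 5. Aus der Gleichung für die Geschwindigkeit v(t) = 18·t^5 - 25·t^4 + 20·t^3 - 6·t^2 + 10·t + 5, setzen wir t = 2 ein und erhalten v = 337.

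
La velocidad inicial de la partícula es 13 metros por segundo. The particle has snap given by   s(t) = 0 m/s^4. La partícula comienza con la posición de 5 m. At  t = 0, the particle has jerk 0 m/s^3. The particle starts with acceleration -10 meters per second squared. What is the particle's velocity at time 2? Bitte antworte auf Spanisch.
Partiendo del snap s(t) = 0, tomamos 3 integrales. La integral del snap, con j(0) = 0, da la sacudida: j(t) = 0. Integrando la sacudida y usando la condición inicial a(0) = -10, obtenemos a(t) = -10. Integrando la aceleración y usando la condición inicial v(0) = 13, obtenemos v(t) = 13 - 10·t. Tenemos la velocidad v(t) = 13 - 10·t. Sustituyendo t = 2: v(2) = -7.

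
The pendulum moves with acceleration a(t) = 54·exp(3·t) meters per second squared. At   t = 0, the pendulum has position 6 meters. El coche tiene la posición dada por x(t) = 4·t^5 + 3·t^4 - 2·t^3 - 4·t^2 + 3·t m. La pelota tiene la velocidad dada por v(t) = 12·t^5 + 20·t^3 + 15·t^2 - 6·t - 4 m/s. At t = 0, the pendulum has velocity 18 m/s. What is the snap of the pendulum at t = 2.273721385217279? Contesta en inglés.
Starting from acceleration a(t) = 54·exp(3·t), we take 2 derivatives. Differentiating acceleration, we get jerk: j(t) = 162·exp(3·t). Differentiating jerk, we get snap: s(t) = 486·exp(3·t). We have snap s(t) = 486·exp(3·t). Substituting t = 2.273721385217279: s(2.273721385217279) = 445687.262351320.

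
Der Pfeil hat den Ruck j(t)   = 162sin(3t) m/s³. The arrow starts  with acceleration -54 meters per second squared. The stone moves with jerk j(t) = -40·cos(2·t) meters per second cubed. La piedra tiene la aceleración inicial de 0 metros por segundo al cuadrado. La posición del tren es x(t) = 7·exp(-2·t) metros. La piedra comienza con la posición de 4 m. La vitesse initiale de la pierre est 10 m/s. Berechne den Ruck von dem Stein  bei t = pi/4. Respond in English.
We have jerk j(t) = -40·cos(2·t). Substituting t = pi/4: j(pi/4) = 0.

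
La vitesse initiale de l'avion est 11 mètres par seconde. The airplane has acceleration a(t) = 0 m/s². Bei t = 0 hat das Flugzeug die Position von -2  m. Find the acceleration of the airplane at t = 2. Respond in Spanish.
Tenemos la aceleración a(t) = 0. Sustituyendo t = 2: a(2) = 0.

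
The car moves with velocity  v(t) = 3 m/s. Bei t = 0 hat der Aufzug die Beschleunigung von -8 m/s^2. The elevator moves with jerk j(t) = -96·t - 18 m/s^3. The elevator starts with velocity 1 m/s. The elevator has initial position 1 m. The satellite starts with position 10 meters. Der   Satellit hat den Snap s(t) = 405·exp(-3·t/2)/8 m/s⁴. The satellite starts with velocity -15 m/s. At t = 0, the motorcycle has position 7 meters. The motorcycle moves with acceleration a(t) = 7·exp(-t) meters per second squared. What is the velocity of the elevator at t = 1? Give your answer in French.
En partant du jerk j(t) = -96·t - 18, nous prenons 2 intégrales. L'intégrale du jerk est l'accélération. En utilisant a(0) = -8, nous obtenons a(t) = -48·t^2 - 18·t - 8. L'intégrale de l'accélération, avec v(0) = 1, donne la vitesse: v(t) = -16·t^3 - 9·t^2 - 8·t + 1. Nous avons la vitesse v(t) = -16·t^3 - 9·t^2 - 8·t + 1. En substituant t = 1: v(1) = -32.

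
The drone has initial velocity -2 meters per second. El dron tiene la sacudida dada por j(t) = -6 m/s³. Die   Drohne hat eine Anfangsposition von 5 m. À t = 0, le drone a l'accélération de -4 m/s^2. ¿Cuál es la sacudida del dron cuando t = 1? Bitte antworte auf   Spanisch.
Usando j(t) = -6 y sustituyendo t = 1, encontramos j = -6.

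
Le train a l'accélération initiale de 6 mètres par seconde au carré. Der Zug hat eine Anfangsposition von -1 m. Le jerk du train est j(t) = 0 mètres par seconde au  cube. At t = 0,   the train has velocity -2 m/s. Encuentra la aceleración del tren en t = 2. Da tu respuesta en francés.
Nous devons intégrer notre équation du jerk j(t) = 0 1 fois. En intégrant le jerk et en utilisant la condition initiale a(0) = 6, nous obtenons a(t) = 6. En utilisant a(t) = 6 et en substituant t = 2, nous trouvons a = 6.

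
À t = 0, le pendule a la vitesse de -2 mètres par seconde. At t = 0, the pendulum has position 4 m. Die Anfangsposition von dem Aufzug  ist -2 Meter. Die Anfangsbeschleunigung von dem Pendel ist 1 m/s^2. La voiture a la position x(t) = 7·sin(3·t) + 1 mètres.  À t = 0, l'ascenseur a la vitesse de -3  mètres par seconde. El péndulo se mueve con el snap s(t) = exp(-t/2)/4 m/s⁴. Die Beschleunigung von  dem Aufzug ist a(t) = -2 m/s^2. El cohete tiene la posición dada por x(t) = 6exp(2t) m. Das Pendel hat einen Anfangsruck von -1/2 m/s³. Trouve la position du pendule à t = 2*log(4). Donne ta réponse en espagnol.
Necesitamos integrar nuestra ecuación del snap s(t) = exp(-t/2)/4 4 veces. Integrando el snap y usando la condición inicial j(0) = -1/2, obtenemos j(t) = -exp(-t/2)/2. Integrando la sacudida y usando la condición inicial a(0) = 1, obtenemos a(t) = exp(-t/2). Integrando la aceleración y usando la condición inicial v(0) = -2, obtenemos v(t) = -2·exp(-t/2). La integral de la velocidad es la posición. Usando x(0) = 4, obtenemos x(t) = 4·exp(-t/2). Usando x(t) = 4·exp(-t/2) y sustituyendo t = 2*log(4), encontramos x = 1.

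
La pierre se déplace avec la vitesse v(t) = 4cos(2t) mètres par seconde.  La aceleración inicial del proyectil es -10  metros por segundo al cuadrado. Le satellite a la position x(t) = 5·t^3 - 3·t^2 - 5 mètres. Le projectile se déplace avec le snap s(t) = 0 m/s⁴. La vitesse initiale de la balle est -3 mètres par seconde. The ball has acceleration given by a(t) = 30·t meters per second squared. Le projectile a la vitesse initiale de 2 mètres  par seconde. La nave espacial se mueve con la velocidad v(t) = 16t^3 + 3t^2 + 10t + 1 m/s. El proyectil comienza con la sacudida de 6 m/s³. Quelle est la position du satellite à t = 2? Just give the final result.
À t = 2, x = 23.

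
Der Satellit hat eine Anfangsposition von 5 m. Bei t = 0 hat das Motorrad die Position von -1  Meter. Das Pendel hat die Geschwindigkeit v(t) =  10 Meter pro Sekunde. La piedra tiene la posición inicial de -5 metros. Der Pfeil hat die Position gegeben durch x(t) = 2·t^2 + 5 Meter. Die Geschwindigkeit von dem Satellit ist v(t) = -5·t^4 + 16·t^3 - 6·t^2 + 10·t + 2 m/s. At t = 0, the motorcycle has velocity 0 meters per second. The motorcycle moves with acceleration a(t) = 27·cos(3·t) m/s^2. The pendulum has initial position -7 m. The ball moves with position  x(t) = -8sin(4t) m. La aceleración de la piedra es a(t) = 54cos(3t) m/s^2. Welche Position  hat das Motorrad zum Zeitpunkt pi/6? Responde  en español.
Necesitamos integrar nuestra ecuación de la aceleración a(t) = 27·cos(3·t) 2 veces. La antiderivada de la aceleración, con v(0) = 0, da la velocidad: v(t) = 9·sin(3·t). Integrando la velocidad y usando la condición inicial x(0) = -1, obtenemos x(t) = 2 - 3·cos(3·t). De la ecuación de la posición x(t) = 2 - 3·cos(3·t), sustituimos t = pi/6 para obtener x = 2.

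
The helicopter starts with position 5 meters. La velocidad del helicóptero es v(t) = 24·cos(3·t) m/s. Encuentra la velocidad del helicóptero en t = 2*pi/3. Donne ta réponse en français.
Nous avons la vitesse v(t) = 24·cos(3·t). En substituant t = 2*pi/3: v(2*pi/3) = 24.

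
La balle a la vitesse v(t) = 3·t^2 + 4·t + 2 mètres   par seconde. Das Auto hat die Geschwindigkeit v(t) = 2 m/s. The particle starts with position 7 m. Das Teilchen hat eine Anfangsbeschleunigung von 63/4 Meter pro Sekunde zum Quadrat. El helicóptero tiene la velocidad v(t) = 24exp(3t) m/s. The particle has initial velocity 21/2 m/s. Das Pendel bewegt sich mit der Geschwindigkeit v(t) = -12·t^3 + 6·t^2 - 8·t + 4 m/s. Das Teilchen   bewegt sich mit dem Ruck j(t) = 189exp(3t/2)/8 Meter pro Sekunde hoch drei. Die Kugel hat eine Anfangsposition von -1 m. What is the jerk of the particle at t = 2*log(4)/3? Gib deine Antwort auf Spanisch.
Tenemos la sacudida j(t) = 189·exp(3·t/2)/8. Sustituyendo t = 2*log(4)/3: j(2*log(4)/3) = 189/2.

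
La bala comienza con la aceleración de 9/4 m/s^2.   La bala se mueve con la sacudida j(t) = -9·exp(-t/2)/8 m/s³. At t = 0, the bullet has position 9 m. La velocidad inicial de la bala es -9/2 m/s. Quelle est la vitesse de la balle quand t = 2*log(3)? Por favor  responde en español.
Para resolver esto, necesitamos tomar 2 integrales de nuestra ecuación de la sacudida j(t) = -9·exp(-t/2)/8. La integral de la sacudida es la aceleración. Usando a(0) = 9/4, obtenemos a(t) = 9·exp(-t/2)/4. La antiderivada de la aceleración, con v(0) = -9/2, da la velocidad: v(t) = -9·exp(-t/2)/2. Tenemos la velocidad v(t) = -9·exp(-t/2)/2. Sustituyendo t = 2*log(3): v(2*log(3)) = -3/2.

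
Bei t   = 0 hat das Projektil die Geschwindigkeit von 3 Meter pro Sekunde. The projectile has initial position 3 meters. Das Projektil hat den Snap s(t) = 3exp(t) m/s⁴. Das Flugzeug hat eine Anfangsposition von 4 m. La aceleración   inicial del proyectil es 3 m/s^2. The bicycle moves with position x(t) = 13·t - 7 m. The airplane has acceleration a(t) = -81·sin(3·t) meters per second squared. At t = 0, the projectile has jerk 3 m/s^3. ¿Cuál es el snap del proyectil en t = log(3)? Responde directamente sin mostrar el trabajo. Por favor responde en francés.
À t = log(3), s = 9.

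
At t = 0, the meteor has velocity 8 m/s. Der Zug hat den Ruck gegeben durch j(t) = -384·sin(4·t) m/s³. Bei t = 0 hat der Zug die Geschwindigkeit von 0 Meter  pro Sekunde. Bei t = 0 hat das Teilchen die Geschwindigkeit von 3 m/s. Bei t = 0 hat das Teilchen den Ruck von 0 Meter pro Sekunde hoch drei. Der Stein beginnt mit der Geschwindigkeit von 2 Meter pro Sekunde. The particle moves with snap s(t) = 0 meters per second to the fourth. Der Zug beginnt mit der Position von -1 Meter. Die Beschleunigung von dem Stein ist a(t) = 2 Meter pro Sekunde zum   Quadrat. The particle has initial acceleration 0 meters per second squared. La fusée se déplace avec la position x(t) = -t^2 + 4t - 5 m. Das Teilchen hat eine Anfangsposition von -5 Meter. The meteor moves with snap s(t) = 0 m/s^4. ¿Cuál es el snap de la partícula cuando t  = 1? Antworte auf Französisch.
Nous avons le snap s(t) = 0. En substituant t = 1: s(1) = 0.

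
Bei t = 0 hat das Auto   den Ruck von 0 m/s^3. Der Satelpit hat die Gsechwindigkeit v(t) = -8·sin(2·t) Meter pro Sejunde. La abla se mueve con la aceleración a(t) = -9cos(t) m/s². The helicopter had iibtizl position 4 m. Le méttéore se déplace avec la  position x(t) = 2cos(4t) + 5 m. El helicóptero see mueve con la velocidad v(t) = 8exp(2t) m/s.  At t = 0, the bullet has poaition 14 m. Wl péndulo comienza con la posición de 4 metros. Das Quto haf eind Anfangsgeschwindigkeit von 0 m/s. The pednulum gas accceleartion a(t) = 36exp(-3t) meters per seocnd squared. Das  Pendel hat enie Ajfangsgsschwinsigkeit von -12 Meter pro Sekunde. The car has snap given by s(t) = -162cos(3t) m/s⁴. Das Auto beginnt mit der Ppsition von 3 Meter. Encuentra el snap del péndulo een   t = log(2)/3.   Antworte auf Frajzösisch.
En partant de l'accélération a(t) = 36·exp(-3·t), nous prenons 2 dérivées. La dérivée de l'accélération donne le jerk: j(t) = -108·exp(-3·t). En dérivant le jerk, nous obtenons le snap: s(t) = 324·exp(-3·t). De l'équation du snap s(t) = 324·exp(-3·t), nous substituons t = log(2)/3 pour obtenir s = 162.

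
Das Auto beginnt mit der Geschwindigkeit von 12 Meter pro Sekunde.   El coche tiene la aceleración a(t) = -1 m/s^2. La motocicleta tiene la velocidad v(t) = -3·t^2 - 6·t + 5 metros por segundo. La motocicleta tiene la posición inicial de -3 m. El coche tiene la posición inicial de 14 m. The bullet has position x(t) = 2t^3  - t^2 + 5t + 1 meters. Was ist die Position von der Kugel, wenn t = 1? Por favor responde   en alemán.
Mit x(t) = 2·t^3 - t^2 + 5·t + 1 und Einsetzen von t = 1, finden wir x = 7.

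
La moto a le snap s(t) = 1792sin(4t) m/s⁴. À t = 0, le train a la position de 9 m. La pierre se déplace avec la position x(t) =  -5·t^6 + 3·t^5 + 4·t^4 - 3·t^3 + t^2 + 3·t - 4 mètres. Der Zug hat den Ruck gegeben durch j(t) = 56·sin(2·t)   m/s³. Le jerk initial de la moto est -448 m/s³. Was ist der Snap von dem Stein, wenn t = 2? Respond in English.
To solve this, we need to take 4 derivatives of our position equation x(t) = -5·t^6 + 3·t^5 + 4·t^4 - 3·t^3 + t^2 + 3·t - 4. The derivative of position gives velocity: v(t) = -30·t^5 + 15·t^4 + 16·t^3 - 9·t^2 + 2·t + 3. Taking d/dt of v(t), we find a(t) = -150·t^4 + 60·t^3 + 48·t^2 - 18·t + 2. Taking d/dt of a(t), we find j(t) = -600·t^3 + 180·t^2 + 96·t - 18. Taking d/dt of j(t), we find s(t) = -1800·t^2 + 360·t + 96. We have snap s(t) = -1800·t^2 + 360·t + 96. Substituting t = 2: s(2) = -6384.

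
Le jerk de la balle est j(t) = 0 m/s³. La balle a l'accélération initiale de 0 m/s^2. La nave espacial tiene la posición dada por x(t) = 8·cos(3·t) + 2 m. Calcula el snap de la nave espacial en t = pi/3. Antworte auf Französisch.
Pour résoudre ceci, nous devons prendre 4 dérivées de notre équation de la position x(t) = 8·cos(3·t) + 2. En dérivant la position, nous obtenons la vitesse: v(t) = -24·sin(3·t). En dérivant la vitesse, nous obtenons l'accélération: a(t) = -72·cos(3·t). La dérivée de l'accélération donne le jerk: j(t) = 216·sin(3·t). La dérivée du jerk donne le snap: s(t) = 648·cos(3·t). Nous avons le snap s(t) = 648·cos(3·t). En substituant t = pi/3: s(pi/3) = -648.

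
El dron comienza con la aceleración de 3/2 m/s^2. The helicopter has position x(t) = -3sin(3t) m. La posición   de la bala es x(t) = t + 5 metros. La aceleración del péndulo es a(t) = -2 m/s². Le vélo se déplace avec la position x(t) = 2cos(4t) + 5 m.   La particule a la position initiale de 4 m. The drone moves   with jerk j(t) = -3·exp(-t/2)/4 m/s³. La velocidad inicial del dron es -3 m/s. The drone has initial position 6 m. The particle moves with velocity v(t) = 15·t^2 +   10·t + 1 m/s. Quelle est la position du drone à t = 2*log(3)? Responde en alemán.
Um dies zu lösen, müssen wir 3 Stammfunktionen unserer Gleichung für den Ruck j(t) = -3·exp(-t/2)/4 finden. Durch Integration von dem Ruck und Verwendung der Anfangsbedingung a(0) = 3/2, erhalten wir a(t) = 3·exp(-t/2)/2. Durch Integration von der Beschleunigung und Verwendung der Anfangsbedingung v(0) = -3, erhalten wir v(t) = -3·exp(-t/2). Das Integral von der Geschwindigkeit, mit x(0) = 6, ergibt die Position: x(t) = 6·exp(-t/2). Aus der Gleichung für die Position x(t) = 6·exp(-t/2), setzen wir t = 2*log(3) ein und erhalten x = 2.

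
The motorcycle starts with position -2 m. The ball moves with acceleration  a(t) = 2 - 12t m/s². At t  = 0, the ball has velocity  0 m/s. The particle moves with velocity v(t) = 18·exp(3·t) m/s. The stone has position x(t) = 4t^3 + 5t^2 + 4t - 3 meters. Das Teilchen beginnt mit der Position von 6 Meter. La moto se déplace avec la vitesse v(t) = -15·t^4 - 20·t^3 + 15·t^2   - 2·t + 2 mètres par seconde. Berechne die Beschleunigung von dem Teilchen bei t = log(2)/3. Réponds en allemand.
Um dies zu lösen, müssen wir 1 Ableitung unserer Gleichung für die Geschwindigkeit v(t) = 18·exp(3·t) nehmen. Die Ableitung von der Geschwindigkeit ergibt die Beschleunigung: a(t) = 54·exp(3·t). Aus der Gleichung für die Beschleunigung a(t) = 54·exp(3·t), setzen wir t = log(2)/3 ein und erhalten a = 108.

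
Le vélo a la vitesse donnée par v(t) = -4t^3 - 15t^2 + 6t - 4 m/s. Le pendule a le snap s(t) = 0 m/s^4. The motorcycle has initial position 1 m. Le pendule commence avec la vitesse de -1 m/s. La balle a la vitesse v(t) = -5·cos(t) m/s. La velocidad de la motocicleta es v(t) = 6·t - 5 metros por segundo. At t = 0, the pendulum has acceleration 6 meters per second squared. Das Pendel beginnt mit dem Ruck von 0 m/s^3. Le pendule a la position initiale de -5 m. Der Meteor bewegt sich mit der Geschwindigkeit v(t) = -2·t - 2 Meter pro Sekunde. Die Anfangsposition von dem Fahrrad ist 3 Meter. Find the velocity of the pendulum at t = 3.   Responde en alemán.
Ausgehend von dem Snap s(t) = 0, nehmen wir 3 Integrale. Die Stammfunktion von dem Snap, mit j(0) = 0, ergibt den Ruck: j(t) = 0. Die Stammfunktion von dem Ruck, mit a(0) = 6, ergibt die Beschleunigung: a(t) = 6. Mit ∫a(t)dt und Anwendung von v(0) = -1, finden wir v(t) = 6·t - 1. Aus der Gleichung für die Geschwindigkeit v(t) = 6·t - 1, setzen wir t = 3 ein und erhalten v = 17.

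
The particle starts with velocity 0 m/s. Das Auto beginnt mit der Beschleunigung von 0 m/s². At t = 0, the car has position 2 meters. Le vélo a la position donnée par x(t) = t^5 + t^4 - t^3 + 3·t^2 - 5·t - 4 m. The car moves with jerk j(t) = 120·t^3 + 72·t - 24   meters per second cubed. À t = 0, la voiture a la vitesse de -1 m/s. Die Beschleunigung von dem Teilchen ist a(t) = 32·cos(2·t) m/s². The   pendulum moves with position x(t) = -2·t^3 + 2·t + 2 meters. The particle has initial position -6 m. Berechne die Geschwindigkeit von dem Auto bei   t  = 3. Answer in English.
To solve this, we need to take 2 integrals of our jerk equation j(t) = 120·t^3 + 72·t - 24. Taking ∫j(t)dt and applying a(0) = 0, we find a(t) = 6·t·(5·t^3 + 6·t - 4). The integral of acceleration is velocity. Using v(0) = -1, we get v(t) = 6·t^5 + 12·t^3 - 12·t^2 - 1. From the given velocity equation v(t) = 6·t^5 + 12·t^3 - 12·t^2 - 1, we substitute t = 3 to get v = 1673.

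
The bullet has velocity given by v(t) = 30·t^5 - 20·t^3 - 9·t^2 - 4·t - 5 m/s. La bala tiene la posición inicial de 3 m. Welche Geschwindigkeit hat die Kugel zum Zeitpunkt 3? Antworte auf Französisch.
Nous avons la vitesse v(t) = 30·t^5 - 20·t^3 - 9·t^2 - 4·t - 5. En substituant t = 3: v(3) = 6652.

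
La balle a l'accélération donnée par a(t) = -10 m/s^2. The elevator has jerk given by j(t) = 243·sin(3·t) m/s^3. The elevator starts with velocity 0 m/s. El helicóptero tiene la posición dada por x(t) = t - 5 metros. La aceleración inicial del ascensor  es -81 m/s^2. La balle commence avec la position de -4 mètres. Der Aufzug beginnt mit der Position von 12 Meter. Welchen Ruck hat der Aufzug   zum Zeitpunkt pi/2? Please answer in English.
From the given jerk equation j(t) = 243·sin(3·t), we substitute t = pi/2 to get j = -243.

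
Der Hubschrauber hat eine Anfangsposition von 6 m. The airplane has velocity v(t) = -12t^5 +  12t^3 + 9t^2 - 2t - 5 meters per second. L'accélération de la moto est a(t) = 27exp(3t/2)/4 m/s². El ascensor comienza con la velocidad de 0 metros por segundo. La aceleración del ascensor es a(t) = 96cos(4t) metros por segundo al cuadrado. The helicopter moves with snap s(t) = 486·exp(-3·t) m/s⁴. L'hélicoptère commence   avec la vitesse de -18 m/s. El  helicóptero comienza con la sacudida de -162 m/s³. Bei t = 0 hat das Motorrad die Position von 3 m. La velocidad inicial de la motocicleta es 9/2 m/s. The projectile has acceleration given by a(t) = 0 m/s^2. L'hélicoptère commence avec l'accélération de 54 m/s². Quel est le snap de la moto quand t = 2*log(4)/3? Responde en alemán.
Ausgehend von der Beschleunigung a(t) = 27·exp(3·t/2)/4, nehmen wir 2 Ableitungen. Mit d/dt von a(t) finden wir j(t) = 81·exp(3·t/2)/8. Durch Ableiten von dem Ruck erhalten wir den Snap: s(t) = 243·exp(3·t/2)/16. Wir haben den Snap s(t) = 243·exp(3·t/2)/16. Durch Einsetzen von t = 2*log(4)/3: s(2*log(4)/3) = 243/4.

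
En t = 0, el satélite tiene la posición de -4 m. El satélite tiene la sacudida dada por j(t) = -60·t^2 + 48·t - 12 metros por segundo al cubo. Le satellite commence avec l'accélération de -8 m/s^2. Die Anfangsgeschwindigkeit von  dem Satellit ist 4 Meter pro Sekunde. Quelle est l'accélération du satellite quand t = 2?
En partant du jerk j(t) = -60·t^2 + 48·t - 12, nous prenons 1 primitive. L'intégrale du jerk est l'accélération. En utilisant a(0) = -8, nous obtenons a(t) = -20·t^3 + 24·t^2 - 12·t - 8. Nous avons l'accélération a(t) = -20·t^3 + 24·t^2 - 12·t - 8. En substituant t = 2: a(2) = -96.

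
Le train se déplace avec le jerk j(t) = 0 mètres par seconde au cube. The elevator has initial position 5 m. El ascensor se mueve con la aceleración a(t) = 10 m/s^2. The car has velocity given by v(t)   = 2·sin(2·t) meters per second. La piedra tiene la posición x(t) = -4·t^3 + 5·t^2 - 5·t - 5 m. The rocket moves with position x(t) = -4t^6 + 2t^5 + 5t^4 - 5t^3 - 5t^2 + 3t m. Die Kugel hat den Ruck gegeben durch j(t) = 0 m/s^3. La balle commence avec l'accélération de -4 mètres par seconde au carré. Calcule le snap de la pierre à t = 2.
Nous devons dériver notre équation de la position x(t) = -4·t^3 + 5·t^2 - 5·t - 5 4 fois. En dérivant la position, nous obtenons la vitesse: v(t) = -12·t^2 + 10·t - 5. En dérivant la vitesse, nous obtenons l'accélération: a(t) = 10 - 24·t. En dérivant l'accélération, nous obtenons le jerk: j(t) = -24. La dérivée du jerk donne le snap: s(t) = 0. En utilisant s(t) = 0 et en substituant t = 2, nous trouvons s = 0.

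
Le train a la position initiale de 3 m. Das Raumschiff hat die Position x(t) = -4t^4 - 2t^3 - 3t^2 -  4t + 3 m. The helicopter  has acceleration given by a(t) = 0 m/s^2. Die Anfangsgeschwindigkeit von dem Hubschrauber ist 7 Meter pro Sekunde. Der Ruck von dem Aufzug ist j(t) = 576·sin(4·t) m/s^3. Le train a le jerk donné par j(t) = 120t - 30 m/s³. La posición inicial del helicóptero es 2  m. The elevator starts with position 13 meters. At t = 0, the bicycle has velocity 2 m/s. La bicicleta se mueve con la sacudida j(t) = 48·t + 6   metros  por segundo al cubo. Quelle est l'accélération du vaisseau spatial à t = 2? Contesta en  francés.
Nous devons dériver notre équation de la position x(t) = -4·t^4 - 2·t^3 - 3·t^2 - 4·t + 3 2 fois. La dérivée de la position donne la vitesse: v(t) = -16·t^3 - 6·t^2 - 6·t - 4. En prenant d/dt de v(t), nous trouvons a(t) = -48·t^2 - 12·t - 6. En utilisant a(t) = -48·t^2 - 12·t - 6 et en substituant t = 2, nous trouvons a = -222.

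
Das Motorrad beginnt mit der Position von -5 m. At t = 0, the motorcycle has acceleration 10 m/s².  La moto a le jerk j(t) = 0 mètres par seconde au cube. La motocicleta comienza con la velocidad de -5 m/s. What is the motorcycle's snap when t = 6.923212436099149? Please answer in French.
Nous devons dériver notre équation du jerk j(t) = 0 1 fois. En dérivant le jerk, nous obtenons le snap: s(t) = 0. Nous avons le snap s(t) = 0. En substituant t = 6.923212436099149: s(6.923212436099149) = 0.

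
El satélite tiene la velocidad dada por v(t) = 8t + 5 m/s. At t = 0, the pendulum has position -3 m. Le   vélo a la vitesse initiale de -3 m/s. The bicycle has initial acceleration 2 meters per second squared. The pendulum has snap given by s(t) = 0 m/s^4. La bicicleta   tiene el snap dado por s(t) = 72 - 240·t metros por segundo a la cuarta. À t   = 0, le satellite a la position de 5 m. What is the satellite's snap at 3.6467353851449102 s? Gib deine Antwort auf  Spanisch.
Para resolver esto, necesitamos tomar 3 derivadas de nuestra ecuación de la velocidad v(t) = 8·t + 5. La derivada de la velocidad da la aceleración: a(t) = 8. Tomando d/dt de a(t), encontramos j(t) = 0. Tomando d/dt de j(t), encontramos s(t) = 0. Tenemos el snap s(t) = 0. Sustituyendo t = 3.6467353851449102: s(3.6467353851449102) = 0.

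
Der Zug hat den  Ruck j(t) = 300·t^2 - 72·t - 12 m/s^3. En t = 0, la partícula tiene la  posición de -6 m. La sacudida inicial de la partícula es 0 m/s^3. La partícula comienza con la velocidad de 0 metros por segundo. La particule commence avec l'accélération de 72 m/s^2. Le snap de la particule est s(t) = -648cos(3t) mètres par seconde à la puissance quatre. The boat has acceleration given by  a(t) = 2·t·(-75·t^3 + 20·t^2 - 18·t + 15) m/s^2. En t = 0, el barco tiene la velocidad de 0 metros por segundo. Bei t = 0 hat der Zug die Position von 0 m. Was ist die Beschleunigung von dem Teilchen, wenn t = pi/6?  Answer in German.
Wir müssen das Integral unserer Gleichung für den Snap s(t) = -648·cos(3·t) 2-mal finden. Die Stammfunktion von dem Snap, mit j(0) = 0, ergibt den Ruck: j(t) = -216·sin(3·t). Die Stammfunktion von dem Ruck, mit a(0) = 72, ergibt die Beschleunigung: a(t) = 72·cos(3·t). Aus der Gleichung für die Beschleunigung a(t) = 72·cos(3·t), setzen wir t = pi/6 ein und erhalten a = 0.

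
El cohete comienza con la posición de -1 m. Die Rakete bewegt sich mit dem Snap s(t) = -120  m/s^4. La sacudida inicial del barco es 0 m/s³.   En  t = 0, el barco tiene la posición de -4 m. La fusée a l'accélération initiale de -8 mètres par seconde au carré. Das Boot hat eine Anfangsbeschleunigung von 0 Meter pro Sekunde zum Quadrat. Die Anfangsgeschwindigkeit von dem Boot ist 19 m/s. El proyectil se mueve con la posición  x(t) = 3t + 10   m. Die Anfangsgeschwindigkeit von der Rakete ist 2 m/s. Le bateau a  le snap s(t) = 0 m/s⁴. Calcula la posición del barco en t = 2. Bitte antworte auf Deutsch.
Wir müssen das Integral unserer Gleichung für den Snap s(t) = 0 4-mal finden. Das Integral von dem Snap, mit j(0) = 0, ergibt den Ruck: j(t) = 0. Das Integral von dem Ruck ist die Beschleunigung. Mit a(0) = 0 erhalten wir a(t) = 0. Mit ∫a(t)dt und Anwendung von v(0) = 19, finden wir v(t) = 19. Das Integral von der Geschwindigkeit ist die Position. Mit x(0) = -4 erhalten wir x(t) = 19·t - 4. Wir haben die Position x(t) = 19·t - 4. Durch Einsetzen von t = 2: x(2) = 34.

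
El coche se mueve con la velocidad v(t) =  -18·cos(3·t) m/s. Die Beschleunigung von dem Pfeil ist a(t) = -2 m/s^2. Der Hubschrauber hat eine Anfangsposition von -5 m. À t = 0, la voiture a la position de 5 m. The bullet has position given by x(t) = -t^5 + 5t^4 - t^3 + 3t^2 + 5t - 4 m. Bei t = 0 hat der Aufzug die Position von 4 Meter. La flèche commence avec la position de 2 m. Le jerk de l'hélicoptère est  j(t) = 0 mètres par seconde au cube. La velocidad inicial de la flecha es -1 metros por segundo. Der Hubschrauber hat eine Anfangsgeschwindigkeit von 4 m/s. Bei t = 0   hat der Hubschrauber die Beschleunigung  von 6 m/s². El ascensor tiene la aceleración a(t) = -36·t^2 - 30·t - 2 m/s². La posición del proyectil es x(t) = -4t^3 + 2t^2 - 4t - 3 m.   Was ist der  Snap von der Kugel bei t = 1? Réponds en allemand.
Wir müssen unsere Gleichung für die Position x(t) = -t^5 + 5·t^4 - t^3 + 3·t^2 + 5·t - 4 4-mal ableiten. Die Ableitung von der Position ergibt die Geschwindigkeit: v(t) = -5·t^4 + 20·t^3 - 3·t^2 + 6·t + 5. Mit d/dt von v(t) finden wir a(t) = -20·t^3 + 60·t^2 - 6·t + 6. Durch Ableiten von der Beschleunigung erhalten wir den Ruck: j(t) = -60·t^2 + 120·t - 6. Die Ableitung von dem Ruck ergibt den Snap: s(t) = 120 - 120·t. Mit s(t) = 120 - 120·t und Einsetzen von t = 1, finden wir s = 0.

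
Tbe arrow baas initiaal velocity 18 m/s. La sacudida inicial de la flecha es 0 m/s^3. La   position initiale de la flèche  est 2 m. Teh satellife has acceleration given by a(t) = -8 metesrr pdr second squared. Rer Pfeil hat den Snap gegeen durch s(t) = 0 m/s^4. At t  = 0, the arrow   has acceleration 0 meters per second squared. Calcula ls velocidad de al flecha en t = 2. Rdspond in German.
Um dies zu lösen, müssen wir 3 Stammfunktionen unserer Gleichung für den Snap s(t) = 0 finden. Mit ∫s(t)dt und Anwendung von j(0) = 0, finden wir j(t) = 0. Mit ∫j(t)dt und Anwendung von a(0) = 0, finden wir a(t) = 0. Durch Integration von der Beschleunigung und Verwendung der Anfangsbedingung v(0) = 18, erhalten wir v(t) = 18. Mit v(t) = 18 und Einsetzen von t = 2, finden wir v = 18.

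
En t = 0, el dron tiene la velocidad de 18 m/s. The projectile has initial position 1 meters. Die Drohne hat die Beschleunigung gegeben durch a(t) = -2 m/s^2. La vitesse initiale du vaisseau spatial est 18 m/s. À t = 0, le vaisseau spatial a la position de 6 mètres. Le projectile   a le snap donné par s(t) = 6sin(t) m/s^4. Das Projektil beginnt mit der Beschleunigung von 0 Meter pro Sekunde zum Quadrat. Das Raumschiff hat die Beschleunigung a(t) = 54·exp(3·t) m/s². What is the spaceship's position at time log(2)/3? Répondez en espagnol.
Debemos encontrar la integral de nuestra ecuación de la aceleración a(t) = 54·exp(3·t) 2 veces. La integral de la aceleración es la velocidad. Usando v(0) = 18, obtenemos v(t) = 18·exp(3·t). Integrando la velocidad y usando la condición inicial x(0) = 6, obtenemos x(t) = 6·exp(3·t). De la ecuación de la posición x(t) = 6·exp(3·t), sustituimos t = log(2)/3 para obtener x = 12.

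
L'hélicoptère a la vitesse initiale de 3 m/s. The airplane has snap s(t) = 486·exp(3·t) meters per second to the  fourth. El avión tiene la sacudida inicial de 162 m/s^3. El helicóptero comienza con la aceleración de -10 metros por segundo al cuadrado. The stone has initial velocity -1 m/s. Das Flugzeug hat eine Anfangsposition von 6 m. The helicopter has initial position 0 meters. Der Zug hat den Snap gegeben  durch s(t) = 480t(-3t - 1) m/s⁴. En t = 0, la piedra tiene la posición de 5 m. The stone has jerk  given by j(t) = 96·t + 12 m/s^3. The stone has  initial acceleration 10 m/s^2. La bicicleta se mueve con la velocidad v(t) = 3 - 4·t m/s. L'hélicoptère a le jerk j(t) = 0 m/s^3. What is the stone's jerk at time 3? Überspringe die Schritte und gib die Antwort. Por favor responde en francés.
Le jerk à t = 3 est j = 300.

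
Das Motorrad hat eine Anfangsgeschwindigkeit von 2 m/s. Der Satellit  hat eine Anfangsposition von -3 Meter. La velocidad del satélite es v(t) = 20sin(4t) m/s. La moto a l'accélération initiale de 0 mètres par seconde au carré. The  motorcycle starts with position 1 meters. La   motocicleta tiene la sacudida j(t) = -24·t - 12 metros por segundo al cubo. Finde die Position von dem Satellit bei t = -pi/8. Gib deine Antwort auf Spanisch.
Para resolver esto, necesitamos tomar 1 integral de nuestra ecuación de la velocidad v(t) = 20·sin(4·t). Tomando ∫v(t)dt y aplicando x(0) = -3, encontramos x(t) = 2 - 5·cos(4·t). Tenemos la posición x(t) = 2 - 5·cos(4·t). Sustituyendo t = -pi/8: x(-pi/8) = 2.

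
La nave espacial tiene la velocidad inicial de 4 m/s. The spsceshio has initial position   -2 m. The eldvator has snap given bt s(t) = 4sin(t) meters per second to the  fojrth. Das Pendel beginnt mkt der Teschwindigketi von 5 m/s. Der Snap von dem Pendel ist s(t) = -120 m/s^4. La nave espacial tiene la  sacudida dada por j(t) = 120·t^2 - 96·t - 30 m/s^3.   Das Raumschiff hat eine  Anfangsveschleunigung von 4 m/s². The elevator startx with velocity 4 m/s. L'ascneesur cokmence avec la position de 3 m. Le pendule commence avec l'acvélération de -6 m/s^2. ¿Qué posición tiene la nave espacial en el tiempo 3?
Debemos encontrar la integral de nuestra ecuación de la sacudida j(t) = 120·t^2 - 96·t - 30 3 veces. Tomando ∫j(t)dt y aplicando a(0) = 4, encontramos a(t) = 40·t^3 - 48·t^2 - 30·t + 4. La integral de la aceleración es la velocidad. Usando v(0) = 4, obtenemos v(t) = 10·t^4 - 16·t^3 - 15·t^2 + 4·t + 4. La integral de la velocidad es la posición. Usando x(0) = -2, obtenemos x(t) = 2·t^5 - 4·t^4 - 5·t^3 + 2·t^2 + 4·t - 2. Tenemos la posición x(t) = 2·t^5 - 4·t^4 - 5·t^3 + 2·t^2 + 4·t - 2. Sustituyendo t = 3: x(3) = 55.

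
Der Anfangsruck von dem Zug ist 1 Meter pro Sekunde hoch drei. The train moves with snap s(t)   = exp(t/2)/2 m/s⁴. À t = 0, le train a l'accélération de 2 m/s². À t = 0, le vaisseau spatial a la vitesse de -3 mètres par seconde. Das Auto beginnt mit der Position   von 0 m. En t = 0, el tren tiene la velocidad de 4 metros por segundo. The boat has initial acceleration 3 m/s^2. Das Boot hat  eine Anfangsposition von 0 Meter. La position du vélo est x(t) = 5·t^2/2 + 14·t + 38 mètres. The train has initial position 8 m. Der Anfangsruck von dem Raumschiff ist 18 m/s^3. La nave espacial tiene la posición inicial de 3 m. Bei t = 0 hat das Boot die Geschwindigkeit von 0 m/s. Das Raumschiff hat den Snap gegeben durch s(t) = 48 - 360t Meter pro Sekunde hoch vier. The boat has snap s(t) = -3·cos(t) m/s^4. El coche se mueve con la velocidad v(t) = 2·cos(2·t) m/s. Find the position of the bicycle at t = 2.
We have position x(t) = 5·t^2/2 + 14·t + 38. Substituting t = 2: x(2) = 76.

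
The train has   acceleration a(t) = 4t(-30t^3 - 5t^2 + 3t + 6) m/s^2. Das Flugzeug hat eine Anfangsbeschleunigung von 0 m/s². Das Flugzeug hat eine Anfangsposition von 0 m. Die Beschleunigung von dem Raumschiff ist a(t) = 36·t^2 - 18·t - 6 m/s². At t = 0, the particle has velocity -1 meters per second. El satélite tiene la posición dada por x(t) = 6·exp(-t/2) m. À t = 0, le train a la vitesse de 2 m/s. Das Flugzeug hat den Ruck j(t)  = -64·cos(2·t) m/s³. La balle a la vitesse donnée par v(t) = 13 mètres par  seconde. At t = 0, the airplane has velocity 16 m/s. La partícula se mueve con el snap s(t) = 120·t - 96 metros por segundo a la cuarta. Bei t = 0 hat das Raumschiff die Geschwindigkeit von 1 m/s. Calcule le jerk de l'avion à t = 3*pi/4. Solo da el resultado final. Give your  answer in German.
Bei t = 3*pi/4, j = 0.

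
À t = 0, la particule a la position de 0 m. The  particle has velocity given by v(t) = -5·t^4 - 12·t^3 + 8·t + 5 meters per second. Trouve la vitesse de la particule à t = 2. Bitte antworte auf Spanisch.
Tenemos la velocidad v(t) = -5·t^4 - 12·t^3 + 8·t + 5. Sustituyendo t = 2: v(2) = -155.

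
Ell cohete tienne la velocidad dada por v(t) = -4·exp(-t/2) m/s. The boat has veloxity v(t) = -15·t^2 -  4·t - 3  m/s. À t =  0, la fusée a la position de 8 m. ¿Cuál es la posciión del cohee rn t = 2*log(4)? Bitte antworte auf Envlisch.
We need to integrate our velocity equation v(t) = -4·exp(-t/2) 1 time. The integral of velocity is position. Using x(0) = 8, we get x(t) = 8·exp(-t/2). From the given position equation x(t) = 8·exp(-t/2), we substitute t = 2*log(4) to get x = 2.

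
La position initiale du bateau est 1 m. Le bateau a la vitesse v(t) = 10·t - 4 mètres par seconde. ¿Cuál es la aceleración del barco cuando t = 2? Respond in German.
Um dies zu lösen, müssen wir 1 Ableitung unserer Gleichung für die Geschwindigkeit v(t) = 10·t - 4 nehmen. Durch Ableiten von der Geschwindigkeit erhalten wir die Beschleunigung: a(t) = 10. Wir haben die Beschleunigung a(t) = 10. Durch Einsetzen von t = 2: a(2) = 10.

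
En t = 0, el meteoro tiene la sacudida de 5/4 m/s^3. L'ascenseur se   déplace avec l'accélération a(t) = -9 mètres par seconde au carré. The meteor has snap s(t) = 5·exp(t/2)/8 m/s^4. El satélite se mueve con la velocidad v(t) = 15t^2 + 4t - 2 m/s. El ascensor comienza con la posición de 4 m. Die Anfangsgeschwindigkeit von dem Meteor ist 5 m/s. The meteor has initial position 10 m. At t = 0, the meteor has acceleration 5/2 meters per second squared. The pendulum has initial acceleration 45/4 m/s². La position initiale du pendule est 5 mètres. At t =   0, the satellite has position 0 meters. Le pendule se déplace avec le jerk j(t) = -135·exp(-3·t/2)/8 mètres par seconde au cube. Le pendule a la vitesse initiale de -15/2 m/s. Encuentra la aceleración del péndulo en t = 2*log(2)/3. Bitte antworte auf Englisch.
To solve this, we need to take 1 integral of our jerk equation j(t) = -135·exp(-3·t/2)/8. The integral of jerk, with a(0) = 45/4, gives acceleration: a(t) = 45·exp(-3·t/2)/4. We have acceleration a(t) = 45·exp(-3·t/2)/4. Substituting t = 2*log(2)/3: a(2*log(2)/3) = 45/8.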